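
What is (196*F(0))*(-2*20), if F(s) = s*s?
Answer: 0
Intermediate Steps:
F(s) = s**2
(196*F(0))*(-2*20) = (196*0**2)*(-2*20) = (196*0)*(-40) = 0*(-40) = 0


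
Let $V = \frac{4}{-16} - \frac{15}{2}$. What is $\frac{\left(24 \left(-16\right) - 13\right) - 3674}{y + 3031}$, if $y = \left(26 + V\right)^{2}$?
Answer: $- \frac{65136}{53825} \approx -1.2101$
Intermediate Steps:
$V = - \frac{31}{4}$ ($V = 4 \left(- \frac{1}{16}\right) - \frac{15}{2} = - \frac{1}{4} - \frac{15}{2} = - \frac{31}{4} \approx -7.75$)
$y = \frac{5329}{16}$ ($y = \left(26 - \frac{31}{4}\right)^{2} = \left(\frac{73}{4}\right)^{2} = \frac{5329}{16} \approx 333.06$)
$\frac{\left(24 \left(-16\right) - 13\right) - 3674}{y + 3031} = \frac{\left(24 \left(-16\right) - 13\right) - 3674}{\frac{5329}{16} + 3031} = \frac{\left(-384 - 13\right) - 3674}{\frac{53825}{16}} = \left(-397 - 3674\right) \frac{16}{53825} = \left(-4071\right) \frac{16}{53825} = - \frac{65136}{53825}$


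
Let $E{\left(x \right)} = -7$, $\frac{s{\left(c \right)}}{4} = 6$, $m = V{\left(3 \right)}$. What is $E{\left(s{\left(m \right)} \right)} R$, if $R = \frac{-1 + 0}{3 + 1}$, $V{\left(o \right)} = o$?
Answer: $\frac{7}{4} \approx 1.75$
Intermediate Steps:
$m = 3$
$s{\left(c \right)} = 24$ ($s{\left(c \right)} = 4 \cdot 6 = 24$)
$R = - \frac{1}{4} \approx -0.25$
$E{\left(s{\left(m \right)} \right)} R = \left(-7\right) \left(- \frac{1}{4}\right) = \frac{7}{4}$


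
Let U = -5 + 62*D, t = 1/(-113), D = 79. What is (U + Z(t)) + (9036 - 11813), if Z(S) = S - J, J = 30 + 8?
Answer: 234813/113 ≈ 2078.0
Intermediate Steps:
t = -1/113 ≈ -0.0088496
U = 4893 (U = -5 + 62*79 = -5 + 4898 = 4893)
J = 38
Z(S) = -38 + S (Z(S) = S - 1*38 = S - 38 = -38 + S)
(U + Z(t)) + (9036 - 11813) = (4893 + (-38 - 1/113)) + (9036 - 11813) = (4893 - 4295/113) - 2777 = 548614/113 - 2777 = 234813/113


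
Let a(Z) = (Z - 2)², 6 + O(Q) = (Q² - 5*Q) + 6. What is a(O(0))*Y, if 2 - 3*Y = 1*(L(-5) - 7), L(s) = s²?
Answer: -64/3 ≈ -21.333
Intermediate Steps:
O(Q) = Q² - 5*Q (O(Q) = -6 + ((Q² - 5*Q) + 6) = -6 + (6 + Q² - 5*Q) = Q² - 5*Q)
a(Z) = (-2 + Z)²
Y = -16/3 (Y = ⅔ - ((-5)² - 7)/3 = ⅔ - (25 - 7)/3 = ⅔ - 18/3 = ⅔ - ⅓*18 = ⅔ - 6 = -16/3 ≈ -5.3333)
a(O(0))*Y = (-2 + 0*(-5 + 0))²*(-16/3) = (-2 + 0*(-5))²*(-16/3) = (-2 + 0)²*(-16/3) = (-2)²*(-16/3) = 4*(-16/3) = -64/3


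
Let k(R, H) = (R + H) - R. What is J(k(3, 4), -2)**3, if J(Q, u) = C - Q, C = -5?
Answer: -729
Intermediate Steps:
k(R, H) = H (k(R, H) = (H + R) - R = H)
J(Q, u) = -5 - Q
J(k(3, 4), -2)**3 = (-5 - 1*4)**3 = (-5 - 4)**3 = (-9)**3 = -729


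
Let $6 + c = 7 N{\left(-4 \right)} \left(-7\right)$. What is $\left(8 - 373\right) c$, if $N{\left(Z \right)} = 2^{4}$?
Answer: $288350$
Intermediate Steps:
$N{\left(Z \right)} = 16$
$c = -790$ ($c = -6 + 7 \cdot 16 \left(-7\right) = -6 + 112 \left(-7\right) = -6 - 784 = -790$)
$\left(8 - 373\right) c = \left(8 - 373\right) \left(-790\right) = \left(-365\right) \left(-790\right) = 288350$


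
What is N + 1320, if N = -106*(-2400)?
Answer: 255720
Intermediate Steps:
N = 254400
N + 1320 = 254400 + 1320 = 255720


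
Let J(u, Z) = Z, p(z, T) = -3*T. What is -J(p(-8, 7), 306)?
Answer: -306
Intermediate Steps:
-J(p(-8, 7), 306) = -1*306 = -306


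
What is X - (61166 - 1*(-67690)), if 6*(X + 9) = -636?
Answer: -128971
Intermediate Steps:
X = -115 (X = -9 + (⅙)*(-636) = -9 - 106 = -115)
X - (61166 - 1*(-67690)) = -115 - (61166 - 1*(-67690)) = -115 - (61166 + 67690) = -115 - 1*128856 = -115 - 128856 = -128971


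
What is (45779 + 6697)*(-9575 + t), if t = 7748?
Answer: -95873652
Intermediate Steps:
(45779 + 6697)*(-9575 + t) = (45779 + 6697)*(-9575 + 7748) = 52476*(-1827) = -95873652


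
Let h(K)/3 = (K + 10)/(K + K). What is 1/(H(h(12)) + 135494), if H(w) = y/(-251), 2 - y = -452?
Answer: 251/34008540 ≈ 7.3805e-6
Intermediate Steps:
y = 454 (y = 2 - 1*(-452) = 2 + 452 = 454)
h(K) = 3*(10 + K)/(2*K) (h(K) = 3*((K + 10)/(K + K)) = 3*((10 + K)/((2*K))) = 3*((10 + K)*(1/(2*K))) = 3*((10 + K)/(2*K)) = 3*(10 + K)/(2*K))
H(w) = -454/251 (H(w) = 454/(-251) = 454*(-1/251) = -454/251)
1/(H(h(12)) + 135494) = 1/(-454/251 + 135494) = 1/(34008540/251) = 251/34008540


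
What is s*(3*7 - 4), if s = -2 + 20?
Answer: 306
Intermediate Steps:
s = 18
s*(3*7 - 4) = 18*(3*7 - 4) = 18*(21 - 4) = 18*17 = 306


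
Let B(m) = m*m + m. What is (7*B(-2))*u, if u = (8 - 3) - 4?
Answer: 14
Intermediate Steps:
B(m) = m + m² (B(m) = m² + m = m + m²)
u = 1 (u = 5 - 4 = 1)
(7*B(-2))*u = (7*(-2*(1 - 2)))*1 = (7*(-2*(-1)))*1 = (7*2)*1 = 14*1 = 14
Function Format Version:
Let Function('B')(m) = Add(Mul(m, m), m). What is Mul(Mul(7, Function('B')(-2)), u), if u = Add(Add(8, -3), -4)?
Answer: 14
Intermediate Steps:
Function('B')(m) = Add(m, Pow(m, 2)) (Function('B')(m) = Add(Pow(m, 2), m) = Add(m, Pow(m, 2)))
u = 1 (u = Add(5, -4) = 1)
Mul(Mul(7, Function('B')(-2)), u) = Mul(Mul(7, Mul(-2, Add(1, -2))), 1) = Mul(Mul(7, Mul(-2, -1)), 1) = Mul(Mul(7, 2), 1) = Mul(14, 1) = 14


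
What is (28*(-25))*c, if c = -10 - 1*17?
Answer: 18900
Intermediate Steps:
c = -27 (c = -10 - 17 = -27)
(28*(-25))*c = (28*(-25))*(-27) = -700*(-27) = 18900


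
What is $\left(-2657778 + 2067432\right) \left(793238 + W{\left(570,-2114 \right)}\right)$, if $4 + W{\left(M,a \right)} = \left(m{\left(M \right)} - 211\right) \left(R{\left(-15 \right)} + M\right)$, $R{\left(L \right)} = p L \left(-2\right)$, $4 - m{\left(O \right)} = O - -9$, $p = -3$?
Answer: $-245556780084$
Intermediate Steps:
$m{\left(O \right)} = -5 - O$ ($m{\left(O \right)} = 4 - \left(O - -9\right) = 4 - \left(O + 9\right) = 4 - \left(9 + O\right) = -5 - O$)
$R{\left(L \right)} = 6 L$ ($R{\left(L \right)} = - 3 L \left(-2\right) = 6 L$)
$W{\left(M,a \right)} = -4 + \left(-216 - M\right) \left(-90 + M\right)$ ($W{\left(M,a \right)} = -4 + \left(\left(-5 - M\right) - 211\right) \left(6 \left(-15\right) + M\right) = -4 + \left(-216 - M\right) \left(-90 + M\right)$)
$\left(-2657778 + 2067432\right) \left(793238 + W{\left(570,-2114 \right)}\right) = \left(-2657778 + 2067432\right) \left(793238 - 377284\right) = - 590346 \left(793238 - 377284\right) = \left(-590346\right) 415954 = -245556780084$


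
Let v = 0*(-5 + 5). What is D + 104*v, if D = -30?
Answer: -30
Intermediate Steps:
v = 0 (v = 0*0 = 0)
D + 104*v = -30 + 104*0 = -30 + 0 = -30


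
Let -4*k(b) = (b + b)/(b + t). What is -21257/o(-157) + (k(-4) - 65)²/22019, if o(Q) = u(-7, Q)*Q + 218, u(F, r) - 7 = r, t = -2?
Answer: -3299449459/4710128328 ≈ -0.70050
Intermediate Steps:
u(F, r) = 7 + r
k(b) = -b/(2*(-2 + b)) (k(b) = -(b + b)/(4*(b - 2)) = -2*b/(4*(-2 + b)) = -b/(2*(-2 + b)))
o(Q) = 218 + Q*(7 + Q) (o(Q) = (7 + Q)*Q + 218 = Q*(7 + Q) + 218 = 218 + Q*(7 + Q))
-21257/o(-157) + (k(-4) - 65)²/22019 = -21257/(218 - 157*(7 - 157)) + (-1*(-4)/(-4 + 2*(-4)) - 65)²/22019 = -21257/(218 - 157*(-150)) + (-1*(-4)/(-4 - 8) - 65)²*(1/22019) = -21257/(218 + 23550) + (-1*(-4)/(-12) - 65)²*(1/22019) = -21257/23768 + (-1*(-4)*(-1/12) - 65)²*(1/22019) = -21257*1/23768 + (-⅓ - 65)²*(1/22019) = -21257/23768 + (-196/3)²*(1/22019) = -21257/23768 + (38416/9)*(1/22019) = -21257/23768 + 38416/198171 = -3299449459/4710128328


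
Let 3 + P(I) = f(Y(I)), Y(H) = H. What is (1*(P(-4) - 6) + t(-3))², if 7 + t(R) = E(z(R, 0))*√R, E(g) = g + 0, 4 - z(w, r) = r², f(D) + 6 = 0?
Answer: 436 - 176*I*√3 ≈ 436.0 - 304.84*I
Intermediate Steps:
f(D) = -6 (f(D) = -6 + 0 = -6)
P(I) = -9 (P(I) = -3 - 6 = -9)
z(w, r) = 4 - r²
E(g) = g
t(R) = -7 + 4*√R (t(R) = -7 + (4 - 1*0²)*√R = -7 + (4 - 1*0)*√R = -7 + (4 + 0)*√R = -7 + 4*√R)
(1*(P(-4) - 6) + t(-3))² = (1*(-9 - 6) + (-7 + 4*√(-3)))² = (1*(-15) + (-7 + 4*(I*√3)))² = (-15 + (-7 + 4*I*√3))² = (-22 + 4*I*√3)²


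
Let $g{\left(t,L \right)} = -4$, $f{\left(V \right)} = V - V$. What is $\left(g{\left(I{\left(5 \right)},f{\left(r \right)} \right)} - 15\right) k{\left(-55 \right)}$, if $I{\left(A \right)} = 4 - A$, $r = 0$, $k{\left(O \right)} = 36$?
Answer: $-684$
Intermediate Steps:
$f{\left(V \right)} = 0$
$\left(g{\left(I{\left(5 \right)},f{\left(r \right)} \right)} - 15\right) k{\left(-55 \right)} = \left(-4 - 15\right) 36 = \left(-19\right) 36 = -684$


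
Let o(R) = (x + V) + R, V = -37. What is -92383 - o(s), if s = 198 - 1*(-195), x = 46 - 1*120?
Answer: -92665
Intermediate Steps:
x = -74 (x = 46 - 120 = -74)
s = 393 (s = 198 + 195 = 393)
o(R) = -111 + R (o(R) = (-74 - 37) + R = -111 + R)
-92383 - o(s) = -92383 - (-111 + 393) = -92383 - 1*282 = -92383 - 282 = -92665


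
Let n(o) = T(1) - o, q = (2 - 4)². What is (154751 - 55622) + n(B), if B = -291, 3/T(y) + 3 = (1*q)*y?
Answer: 99423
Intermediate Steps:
q = 4 (q = (-2)² = 4)
T(y) = 3/(-3 + 4*y) (T(y) = 3/(-3 + (1*4)*y) = 3/(-3 + 4*y))
n(o) = 3 - o (n(o) = 3/(-3 + 4*1) - o = 3/(-3 + 4) - o = 3/1 - o = 3*1 - o = 3 - o)
(154751 - 55622) + n(B) = (154751 - 55622) + (3 - 1*(-291)) = 99129 + (3 + 291) = 99129 + 294 = 99423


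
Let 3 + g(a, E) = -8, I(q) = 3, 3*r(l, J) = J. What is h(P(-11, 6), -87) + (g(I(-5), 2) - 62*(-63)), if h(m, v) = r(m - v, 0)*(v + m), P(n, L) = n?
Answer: 3895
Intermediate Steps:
r(l, J) = J/3
g(a, E) = -11 (g(a, E) = -3 - 8 = -11)
h(m, v) = 0 (h(m, v) = ((⅓)*0)*(v + m) = 0*(m + v) = 0)
h(P(-11, 6), -87) + (g(I(-5), 2) - 62*(-63)) = 0 + (-11 - 62*(-63)) = 0 + (-11 + 3906) = 0 + 3895 = 3895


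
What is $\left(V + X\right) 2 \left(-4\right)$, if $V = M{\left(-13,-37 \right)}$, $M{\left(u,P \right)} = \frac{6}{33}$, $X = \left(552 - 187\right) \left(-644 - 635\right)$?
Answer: $\frac{41081464}{11} \approx 3.7347 \cdot 10^{6}$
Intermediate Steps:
$X = -466835$ ($X = 365 \left(-1279\right) = -466835$)
$M{\left(u,P \right)} = \frac{2}{11}$ ($M{\left(u,P \right)} = 6 \cdot \frac{1}{33} = \frac{2}{11}$)
$V = \frac{2}{11} \approx 0.18182$
$\left(V + X\right) 2 \left(-4\right) = \left(\frac{2}{11} - 466835\right) 2 \left(-4\right) = \left(- \frac{5135183}{11}\right) \left(-8\right) = \frac{41081464}{11}$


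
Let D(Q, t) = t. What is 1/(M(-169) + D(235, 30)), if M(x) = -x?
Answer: 1/199 ≈ 0.0050251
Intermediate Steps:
1/(M(-169) + D(235, 30)) = 1/(-1*(-169) + 30) = 1/(169 + 30) = 1/199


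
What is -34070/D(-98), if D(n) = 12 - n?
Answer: -3407/11 ≈ -309.73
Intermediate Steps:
-34070/D(-98) = -34070/(12 - 1*(-98)) = -34070/(12 + 98) = -34070/110 = -34070*1/110 = -3407/11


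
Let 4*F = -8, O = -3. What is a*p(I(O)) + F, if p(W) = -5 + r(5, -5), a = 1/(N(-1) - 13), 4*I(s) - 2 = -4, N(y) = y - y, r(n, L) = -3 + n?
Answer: -23/13 ≈ -1.7692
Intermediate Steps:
F = -2 (F = (1/4)*(-8) = -2)
N(y) = 0
I(s) = -1/2 (I(s) = 1/2 + (1/4)*(-4) = 1/2 - 1 = -1/2)
a = -1/13 (a = 1/(0 - 13) = 1/(-13) = -1/13 ≈ -0.076923)
p(W) = -3 (p(W) = -5 + (-3 + 5) = -5 + 2 = -3)
a*p(I(O)) + F = -1/13*(-3) - 2 = 3/13 - 2 = -23/13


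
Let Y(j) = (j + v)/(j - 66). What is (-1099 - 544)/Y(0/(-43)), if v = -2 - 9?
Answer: -9858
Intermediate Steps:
v = -11
Y(j) = (-11 + j)/(-66 + j) (Y(j) = (j - 11)/(j - 66) = (-11 + j)/(-66 + j))
(-1099 - 544)/Y(0/(-43)) = (-1099 - 544)/(((-11 + 0/(-43))/(-66 + 0/(-43)))) = -1643*(-66 + 0*(-1/43))/(-11 + 0*(-1/43)) = -1643*(-66 + 0)/(-11 + 0) = -1643/(-11/(-66)) = -1643/((-1/66*(-11))) = -1643/⅙ = -1643*6 = -9858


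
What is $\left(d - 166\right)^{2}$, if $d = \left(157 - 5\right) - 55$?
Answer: $4761$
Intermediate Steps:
$d = 97$ ($d = \left(157 + \left(-45 + 40\right)\right) - 55 = \left(157 - 5\right) - 55 = 152 - 55 = 97$)
$\left(d - 166\right)^{2} = \left(97 - 166\right)^{2} = \left(-69\right)^{2} = 4761$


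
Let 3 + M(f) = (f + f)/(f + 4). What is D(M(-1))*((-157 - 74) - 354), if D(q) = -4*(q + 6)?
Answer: 5460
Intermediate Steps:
M(f) = -3 + 2*f/(4 + f) (M(f) = -3 + (f + f)/(f + 4) = -3 + (2*f)/(4 + f) = -3 + 2*f/(4 + f))
D(q) = -24 - 4*q (D(q) = -4*(6 + q) = -24 - 4*q)
D(M(-1))*((-157 - 74) - 354) = (-24 - 4*(-12 - 1*(-1))/(4 - 1))*((-157 - 74) - 354) = (-24 - 4*(-12 + 1)/3)*(-231 - 354) = (-24 - 4*(-11)/3)*(-585) = (-24 - 4*(-11/3))*(-585) = (-24 + 44/3)*(-585) = -28/3*(-585) = 5460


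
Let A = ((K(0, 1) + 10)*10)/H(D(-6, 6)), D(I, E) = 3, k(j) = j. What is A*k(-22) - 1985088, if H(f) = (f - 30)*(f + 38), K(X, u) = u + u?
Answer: -732496592/369 ≈ -1.9851e+6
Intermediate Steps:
K(X, u) = 2*u
H(f) = (-30 + f)*(38 + f)
A = -40/369 (A = ((2*1 + 10)*10)/(-1140 + 3² + 8*3) = ((2 + 10)*10)/(-1140 + 9 + 24) = (12*10)/(-1107) = 120*(-1/1107) = -40/369 ≈ -0.10840)
A*k(-22) - 1985088 = -40/369*(-22) - 1985088 = 880/369 - 1985088 = -732496592/369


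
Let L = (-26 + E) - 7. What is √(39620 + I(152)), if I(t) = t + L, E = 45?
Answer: 2*√9946 ≈ 199.46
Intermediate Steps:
L = 12 (L = (-26 + 45) - 7 = 19 - 7 = 12)
I(t) = 12 + t (I(t) = t + 12 = 12 + t)
√(39620 + I(152)) = √(39620 + (12 + 152)) = √(39620 + 164) = √39784 = 2*√9946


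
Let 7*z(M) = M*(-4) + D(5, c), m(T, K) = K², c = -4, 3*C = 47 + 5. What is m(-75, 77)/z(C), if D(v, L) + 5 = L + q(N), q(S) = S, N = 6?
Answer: -17787/31 ≈ -573.77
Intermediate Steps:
C = 52/3 (C = (47 + 5)/3 = (⅓)*52 = 52/3 ≈ 17.333)
D(v, L) = 1 + L (D(v, L) = -5 + (L + 6) = -5 + (6 + L) = 1 + L)
z(M) = -3/7 - 4*M/7 (z(M) = (M*(-4) + (1 - 4))/7 = (-4*M - 3)/7 = (-3 - 4*M)/7 = -3/7 - 4*M/7)
m(-75, 77)/z(C) = 77²/(-3/7 - 4/7*52/3) = 5929/(-3/7 - 208/21) = 5929/(-31/3) = 5929*(-3/31) = -17787/31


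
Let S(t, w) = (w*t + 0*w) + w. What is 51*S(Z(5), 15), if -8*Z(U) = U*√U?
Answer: 765 - 3825*√5/8 ≈ -304.12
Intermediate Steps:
Z(U) = -U^(3/2)/8 (Z(U) = -U*√U/8 = -U^(3/2)/8)
S(t, w) = w + t*w (S(t, w) = (t*w + 0) + w = t*w + w = w + t*w)
51*S(Z(5), 15) = 51*(15*(1 - 5*√5/8)) = 51*(15 - 75*√5/8) = 765 - 3825*√5/8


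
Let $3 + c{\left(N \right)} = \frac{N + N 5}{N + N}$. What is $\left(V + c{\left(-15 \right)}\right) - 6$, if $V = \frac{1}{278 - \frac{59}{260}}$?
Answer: $- \frac{433066}{72221} \approx -5.9964$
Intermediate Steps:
$V = \frac{260}{72221}$ ($V = \frac{1}{278 - \frac{59}{260}} = \frac{1}{\frac{72221}{260}} = \frac{260}{72221} \approx 0.0036001$)
$c{\left(N \right)} = 0$ ($c{\left(N \right)} = -3 + \frac{N + N 5}{N + N} = -3 + \frac{N + 5 N}{2 N} = -3 + 6 N \frac{1}{2 N} = -3 + 3 = 0$)
$\left(V + c{\left(-15 \right)}\right) - 6 = \left(\frac{260}{72221} + 0\right) - 6 = \frac{260}{72221} - 6 = - \frac{433066}{72221}$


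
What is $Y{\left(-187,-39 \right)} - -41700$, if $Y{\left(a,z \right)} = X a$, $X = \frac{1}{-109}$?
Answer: $\frac{4545487}{109} \approx 41702.0$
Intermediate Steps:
$X = - \frac{1}{109} \approx -0.0091743$
$Y{\left(a,z \right)} = - \frac{a}{109}$
$Y{\left(-187,-39 \right)} - -41700 = \left(- \frac{1}{109}\right) \left(-187\right) - -41700 = \frac{187}{109} + 41700 = \frac{4545487}{109}$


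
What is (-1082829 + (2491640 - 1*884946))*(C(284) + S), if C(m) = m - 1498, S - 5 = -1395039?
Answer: -731445458520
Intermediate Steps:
S = -1395034 (S = 5 - 1395039 = -1395034)
C(m) = -1498 + m
(-1082829 + (2491640 - 1*884946))*(C(284) + S) = (-1082829 + (2491640 - 1*884946))*((-1498 + 284) - 1395034) = (-1082829 + (2491640 - 884946))*(-1214 - 1395034) = (-1082829 + 1606694)*(-1396248) = 523865*(-1396248) = -731445458520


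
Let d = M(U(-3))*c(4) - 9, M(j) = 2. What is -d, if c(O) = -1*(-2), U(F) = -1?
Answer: 5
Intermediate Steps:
c(O) = 2
d = -5 (d = 2*2 - 9 = 4 - 9 = -5)
-d = -1*(-5) = 5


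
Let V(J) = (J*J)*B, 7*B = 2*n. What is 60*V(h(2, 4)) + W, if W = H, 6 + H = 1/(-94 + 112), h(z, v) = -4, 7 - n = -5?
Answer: 413971/126 ≈ 3285.5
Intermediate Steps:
n = 12 (n = 7 - 1*(-5) = 7 + 5 = 12)
B = 24/7 (B = (2*12)/7 = (⅐)*24 = 24/7 ≈ 3.4286)
H = -107/18 (H = -6 + 1/(-94 + 112) = -6 + 1/18 = -107/18 ≈ -5.9444)
W = -107/18 ≈ -5.9444
V(J) = 24*J²/7 (V(J) = (J*J)*(24/7) = J²*(24/7) = 24*J²/7)
60*V(h(2, 4)) + W = 60*((24/7)*(-4)²) - 107/18 = 60*((24/7)*16) - 107/18 = 60*(384/7) - 107/18 = 23040/7 - 107/18 = 413971/126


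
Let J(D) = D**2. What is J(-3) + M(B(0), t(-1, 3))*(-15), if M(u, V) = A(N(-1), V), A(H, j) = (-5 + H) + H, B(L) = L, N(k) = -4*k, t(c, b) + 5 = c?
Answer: -36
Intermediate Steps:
t(c, b) = -5 + c
A(H, j) = -5 + 2*H
M(u, V) = 3 (M(u, V) = -5 + 2*(-4*(-1)) = -5 + 2*4 = -5 + 8 = 3)
J(-3) + M(B(0), t(-1, 3))*(-15) = (-3)**2 + 3*(-15) = 9 - 45 = -36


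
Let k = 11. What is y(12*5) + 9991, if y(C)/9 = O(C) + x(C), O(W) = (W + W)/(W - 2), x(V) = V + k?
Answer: 308810/29 ≈ 10649.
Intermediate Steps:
x(V) = 11 + V (x(V) = V + 11 = 11 + V)
O(W) = 2*W/(-2 + W) (O(W) = (2*W)/(-2 + W) = 2*W/(-2 + W))
y(C) = 99 + 9*C + 18*C/(-2 + C) (y(C) = 9*(2*C/(-2 + C) + (11 + C)) = 9*(11 + C + 2*C/(-2 + C)) = 99 + 9*C + 18*C/(-2 + C))
y(12*5) + 9991 = 9*(-22 + (12*5)² + 11*(12*5))/(-2 + 12*5) + 9991 = 9*(-22 + 60² + 11*60)/(-2 + 60) + 9991 = 9*(-22 + 3600 + 660)/58 + 9991 = 9*(1/58)*4238 + 9991 = 19071/29 + 9991 = 308810/29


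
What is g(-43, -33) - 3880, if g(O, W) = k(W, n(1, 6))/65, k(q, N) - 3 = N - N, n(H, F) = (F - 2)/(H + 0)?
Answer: -252197/65 ≈ -3880.0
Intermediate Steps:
n(H, F) = (-2 + F)/H
k(q, N) = 3 (k(q, N) = 3 + (N - N) = 3 + 0 = 3)
g(O, W) = 3/65
g(-43, -33) - 3880 = 3/65 - 3880 = -252197/65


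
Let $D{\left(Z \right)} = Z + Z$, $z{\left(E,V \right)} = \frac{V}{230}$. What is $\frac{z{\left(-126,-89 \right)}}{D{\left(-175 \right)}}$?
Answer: $\frac{89}{80500} \approx 0.0011056$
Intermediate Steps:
$z{\left(E,V \right)} = \frac{V}{230}$ ($z{\left(E,V \right)} = V \frac{1}{230} = \frac{V}{230}$)
$D{\left(Z \right)} = 2 Z$
$\frac{z{\left(-126,-89 \right)}}{D{\left(-175 \right)}} = \frac{\frac{1}{230} \left(-89\right)}{2 \left(-175\right)} = - \frac{89}{230 \left(-350\right)} = \left(- \frac{89}{230}\right) \left(- \frac{1}{350}\right) = \frac{89}{80500}$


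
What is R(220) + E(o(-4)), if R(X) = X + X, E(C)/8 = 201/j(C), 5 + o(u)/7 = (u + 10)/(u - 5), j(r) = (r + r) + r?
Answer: 50752/119 ≈ 426.49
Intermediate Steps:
j(r) = 3*r (j(r) = 2*r + r = 3*r)
o(u) = -35 + 7*(10 + u)/(-5 + u) (o(u) = -35 + 7*((u + 10)/(u - 5)) = -35 + 7*((10 + u)/(-5 + u)) = -35 + 7*(10 + u)/(-5 + u))
E(C) = 536/C (E(C) = 8*(201/((3*C))) = 8*(201*(1/(3*C))) = 8*(67/C) = 536/C)
R(X) = 2*X
R(220) + E(o(-4)) = 2*220 + 536/((7*(35 - 4*(-4))/(-5 - 4))) = 440 + 536/((7*(35 + 16)/(-9))) = 440 + 536/((7*(-⅑)*51)) = 440 + 536/(-119/3) = 440 + 536*(-3/119) = 440 - 1608/119 = 50752/119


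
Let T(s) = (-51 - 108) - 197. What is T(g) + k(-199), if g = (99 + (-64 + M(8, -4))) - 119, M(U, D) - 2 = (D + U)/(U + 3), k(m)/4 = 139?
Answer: 200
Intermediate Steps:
k(m) = 556 (k(m) = 4*139 = 556)
M(U, D) = 2 + (D + U)/(3 + U) (M(U, D) = 2 + (D + U)/(U + 3) = 2 + (D + U)/(3 + U))
g = -898/11 (g = (99 + (-64 + (6 - 4 + 3*8)/(3 + 8))) - 119 = (99 + (-64 + (6 - 4 + 24)/11)) - 119 = (99 + (-64 + (1/11)*26)) - 119 = (99 + (-64 + 26/11)) - 119 = (99 - 678/11) - 119 = 411/11 - 119 = -898/11 ≈ -81.636)
T(s) = -356 (T(s) = -159 - 197 = -356)
T(g) + k(-199) = -356 + 556 = 200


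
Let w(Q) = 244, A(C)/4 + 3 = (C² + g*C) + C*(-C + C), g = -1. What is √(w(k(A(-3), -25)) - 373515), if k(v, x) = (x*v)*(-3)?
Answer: I*√373271 ≈ 610.96*I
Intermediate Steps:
A(C) = -12 - 4*C + 4*C² (A(C) = -12 + 4*((C² - C) + C*(-C + C)) = -12 + 4*((C² - C) + C*0) = -12 + 4*((C² - C) + 0) = -12 + 4*(C² - C) = -12 + (-4*C + 4*C²) = -12 - 4*C + 4*C²)
k(v, x) = -3*v*x (k(v, x) = (v*x)*(-3) = -3*v*x)
√(w(k(A(-3), -25)) - 373515) = √(244 - 373515) = √(-373271) = I*√373271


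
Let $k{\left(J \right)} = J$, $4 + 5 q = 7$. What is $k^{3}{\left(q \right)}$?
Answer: $\frac{27}{125} \approx 0.216$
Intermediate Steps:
$q = \frac{3}{5}$ ($q = - \frac{4}{5} + \frac{1}{5} \cdot 7 = - \frac{4}{5} + \frac{7}{5} = \frac{3}{5} \approx 0.6$)
$k^{3}{\left(q \right)} = \left(\frac{3}{5}\right)^{3} = \frac{27}{125}$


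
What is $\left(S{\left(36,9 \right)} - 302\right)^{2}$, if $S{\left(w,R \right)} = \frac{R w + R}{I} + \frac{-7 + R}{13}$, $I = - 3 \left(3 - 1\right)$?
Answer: $\frac{86322681}{676} \approx 1.277 \cdot 10^{5}$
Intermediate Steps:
$I = -6$ ($I = \left(-3\right) 2 = -6$)
$S{\left(w,R \right)} = - \frac{7}{13} - \frac{7 R}{78} - \frac{R w}{6}$ ($S{\left(w,R \right)} = \frac{R w + R}{-6} + \frac{-7 + R}{13} = \left(R + R w\right) \left(- \frac{1}{6}\right) + \left(-7 + R\right) \frac{1}{13} = \left(- \frac{R}{6} - \frac{R w}{6}\right) + \left(- \frac{7}{13} + \frac{R}{13}\right) = - \frac{7}{13} - \frac{7 R}{78} - \frac{R w}{6}$)
$\left(S{\left(36,9 \right)} - 302\right)^{2} = \left(\left(- \frac{7}{13} - \frac{21}{26} - \frac{3}{2} \cdot 36\right) - 302\right)^{2} = \left(\left(- \frac{7}{13} - \frac{21}{26} - 54\right) - 302\right)^{2} = \left(- \frac{1439}{26} - 302\right)^{2} = \left(- \frac{9291}{26}\right)^{2} = \frac{86322681}{676}$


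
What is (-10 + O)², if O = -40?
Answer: 2500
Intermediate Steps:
(-10 + O)² = (-10 - 40)² = (-50)² = 2500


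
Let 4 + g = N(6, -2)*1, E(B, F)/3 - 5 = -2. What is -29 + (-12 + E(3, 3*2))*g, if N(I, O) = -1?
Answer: -14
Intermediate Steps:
E(B, F) = 9 (E(B, F) = 15 + 3*(-2) = 15 - 6 = 9)
g = -5 (g = -4 - 1*1 = -4 - 1 = -5)
-29 + (-12 + E(3, 3*2))*g = -29 + (-12 + 9)*(-5) = -29 - 3*(-5) = -29 + 15 = -14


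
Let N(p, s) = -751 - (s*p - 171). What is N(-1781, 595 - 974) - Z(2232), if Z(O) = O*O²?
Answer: -11120106747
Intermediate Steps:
Z(O) = O³
N(p, s) = -580 - p*s (N(p, s) = -751 - (p*s - 171) = -751 - (-171 + p*s) = -751 + (171 - p*s) = -580 - p*s)
N(-1781, 595 - 974) - Z(2232) = (-580 - 1*(-1781)*(595 - 974)) - 1*2232³ = (-580 - 1*(-1781)*(-379)) - 1*11119431168 = (-580 - 674999) - 11119431168 = -675579 - 11119431168 = -11120106747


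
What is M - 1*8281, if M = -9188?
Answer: -17469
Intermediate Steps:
M - 1*8281 = -9188 - 1*8281 = -9188 - 8281 = -17469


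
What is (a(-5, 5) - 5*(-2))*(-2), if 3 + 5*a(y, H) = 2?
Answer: -98/5 ≈ -19.600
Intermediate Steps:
a(y, H) = -⅕ (a(y, H) = -⅗ + (⅕)*2 = -⅗ + ⅖ = -⅕)
(a(-5, 5) - 5*(-2))*(-2) = (-⅕ - 5*(-2))*(-2) = (-⅕ + 10)*(-2) = (49/5)*(-2) = -98/5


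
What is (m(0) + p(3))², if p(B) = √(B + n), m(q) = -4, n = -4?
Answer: (4 - I)² ≈ 15.0 - 8.0*I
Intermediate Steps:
p(B) = √(-4 + B) (p(B) = √(B - 4) = √(-4 + B))
(m(0) + p(3))² = (-4 + √(-4 + 3))² = (-4 + √(-1))² = (-4 + I)²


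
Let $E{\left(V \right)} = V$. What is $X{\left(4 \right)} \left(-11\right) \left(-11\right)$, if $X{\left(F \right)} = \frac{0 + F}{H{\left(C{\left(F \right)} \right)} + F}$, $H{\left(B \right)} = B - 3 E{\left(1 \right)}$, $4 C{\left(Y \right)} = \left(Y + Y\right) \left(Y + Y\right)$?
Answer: $\frac{484}{17} \approx 28.471$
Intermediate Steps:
$C{\left(Y \right)} = Y^{2}$ ($C{\left(Y \right)} = \frac{\left(Y + Y\right) \left(Y + Y\right)}{4} = \frac{2 Y 2 Y}{4} = \frac{4 Y^{2}}{4} = Y^{2}$)
$H{\left(B \right)} = -3 + B$ ($H{\left(B \right)} = B - 3 = -3 + B$)
$X{\left(F \right)} = \frac{F}{-3 + F + F^{2}}$ ($X{\left(F \right)} = \frac{0 + F}{\left(-3 + F^{2}\right) + F} = \frac{F}{-3 + F + F^{2}}$)
$X{\left(4 \right)} \left(-11\right) \left(-11\right) = \frac{4}{-3 + 4 + 4^{2}} \left(-11\right) \left(-11\right) = \frac{4}{-3 + 4 + 16} \left(-11\right) \left(-11\right) = \frac{4}{17} \left(-11\right) \left(-11\right) = \left(- \frac{44}{17}\right) \left(-11\right) = \frac{484}{17}$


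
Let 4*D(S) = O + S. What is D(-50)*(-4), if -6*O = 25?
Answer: 325/6 ≈ 54.167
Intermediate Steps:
O = -25/6 (O = -1/6*25 = -25/6 ≈ -4.1667)
D(S) = -25/24 + S/4 (D(S) = (-25/6 + S)/4 = -25/24 + S/4)
D(-50)*(-4) = (-25/24 + (1/4)*(-50))*(-4) = (-25/24 - 25/2)*(-4) = -325/24*(-4) = 325/6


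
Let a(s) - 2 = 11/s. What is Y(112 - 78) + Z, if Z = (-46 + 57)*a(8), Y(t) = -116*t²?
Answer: -1072471/8 ≈ -1.3406e+5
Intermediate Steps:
a(s) = 2 + 11/s
Z = 297/8 (Z = (-46 + 57)*(2 + 11/8) = 11*(2 + 11*(⅛)) = 11*(2 + 11/8) = 11*(27/8) = 297/8 ≈ 37.125)
Y(112 - 78) + Z = -116*(112 - 78)² + 297/8 = -116*34² + 297/8 = -116*1156 + 297/8 = -134096 + 297/8 = -1072471/8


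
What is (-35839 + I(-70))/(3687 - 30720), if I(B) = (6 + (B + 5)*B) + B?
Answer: 10451/9011 ≈ 1.1598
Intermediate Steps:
I(B) = 6 + B + B*(5 + B) (I(B) = (6 + (5 + B)*B) + B = (6 + B*(5 + B)) + B = 6 + B + B*(5 + B))
(-35839 + I(-70))/(3687 - 30720) = (-35839 + (6 + (-70)² + 6*(-70)))/(3687 - 30720) = (-35839 + (6 + 4900 - 420))/(-27033) = (-35839 + 4486)*(-1/27033) = -31353*(-1/27033) = 10451/9011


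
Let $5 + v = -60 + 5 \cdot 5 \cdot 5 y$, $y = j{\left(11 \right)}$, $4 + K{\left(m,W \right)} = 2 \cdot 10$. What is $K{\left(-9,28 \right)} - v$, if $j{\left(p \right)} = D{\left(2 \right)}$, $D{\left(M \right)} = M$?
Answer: $-169$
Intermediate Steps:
$K{\left(m,W \right)} = 16$ ($K{\left(m,W \right)} = -4 + 2 \cdot 10 = -4 + 20 = 16$)
$j{\left(p \right)} = 2$
$y = 2$
$v = 185$ ($v = -5 - \left(60 - 5 \cdot 5 \cdot 5 \cdot 2\right) = -5 - \left(60 - 25 \cdot 5 \cdot 2\right) = -5 + \left(-60 + 125 \cdot 2\right) = -5 + \left(-60 + 250\right) = -5 + 190 = 185$)
$K{\left(-9,28 \right)} - v = 16 - 185 = -169$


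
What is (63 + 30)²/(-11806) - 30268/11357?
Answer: -455570701/134080742 ≈ -3.3977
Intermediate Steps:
(63 + 30)²/(-11806) - 30268/11357 = 93²*(-1/11806) - 30268*1/11357 = 8649*(-1/11806) - 30268/11357 = -8649/11806 - 30268/11357 = -455570701/134080742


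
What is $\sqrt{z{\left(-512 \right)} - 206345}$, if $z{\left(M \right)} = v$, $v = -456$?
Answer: $i \sqrt{206801} \approx 454.75 i$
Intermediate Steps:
$z{\left(M \right)} = -456$
$\sqrt{z{\left(-512 \right)} - 206345} = \sqrt{-456 - 206345} = \sqrt{-206801} = i \sqrt{206801}$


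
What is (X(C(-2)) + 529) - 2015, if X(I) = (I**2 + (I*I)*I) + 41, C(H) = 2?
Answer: -1433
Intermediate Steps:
X(I) = 41 + I**2 + I**3 (X(I) = (I**2 + I**2*I) + 41 = (I**2 + I**3) + 41 = 41 + I**2 + I**3)
(X(C(-2)) + 529) - 2015 = ((41 + 2**2 + 2**3) + 529) - 2015 = ((41 + 4 + 8) + 529) - 2015 = (53 + 529) - 2015 = 582 - 2015 = -1433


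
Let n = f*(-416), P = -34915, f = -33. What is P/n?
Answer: -34915/13728 ≈ -2.5433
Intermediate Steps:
n = 13728 (n = -33*(-416) = 13728)
P/n = -34915/13728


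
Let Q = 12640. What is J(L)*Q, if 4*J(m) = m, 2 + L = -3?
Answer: -15800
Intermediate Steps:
L = -5 (L = -2 - 3 = -5)
J(m) = m/4
J(L)*Q = ((¼)*(-5))*12640 = -5/4*12640 = -15800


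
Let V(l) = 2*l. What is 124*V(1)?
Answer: 248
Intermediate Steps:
124*V(1) = 124*(2*1) = 124*2 = 248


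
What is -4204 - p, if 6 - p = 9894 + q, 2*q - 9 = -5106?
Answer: 6271/2 ≈ 3135.5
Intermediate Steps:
q = -5097/2 (q = 9/2 + (½)*(-5106) = 9/2 - 2553 = -5097/2 ≈ -2548.5)
p = -14679/2 (p = 6 - (9894 - 5097/2) = 6 - 1*14691/2 = 6 - 14691/2 = -14679/2 ≈ -7339.5)
-4204 - p = -4204 - 1*(-14679/2) = -4204 + 14679/2 = 6271/2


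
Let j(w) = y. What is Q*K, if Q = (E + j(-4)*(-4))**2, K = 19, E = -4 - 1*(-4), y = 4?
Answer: 4864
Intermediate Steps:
E = 0 (E = -4 + 4 = 0)
j(w) = 4
Q = 256 (Q = (0 + 4*(-4))**2 = (0 - 16)**2 = (-16)**2 = 256)
Q*K = 256*19 = 4864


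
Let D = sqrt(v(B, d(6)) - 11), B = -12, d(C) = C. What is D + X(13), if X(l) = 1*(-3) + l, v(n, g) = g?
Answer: 10 + I*sqrt(5) ≈ 10.0 + 2.2361*I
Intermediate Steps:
X(l) = -3 + l
D = I*sqrt(5) (D = sqrt(6 - 11) = sqrt(-5) = I*sqrt(5) ≈ 2.2361*I)
D + X(13) = I*sqrt(5) + (-3 + 13) = I*sqrt(5) + 10 = 10 + I*sqrt(5)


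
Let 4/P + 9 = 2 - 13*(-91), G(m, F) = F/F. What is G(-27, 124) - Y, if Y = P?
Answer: 293/294 ≈ 0.99660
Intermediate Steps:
G(m, F) = 1
P = 1/294 (P = 4/(-9 + (2 - 13*(-91))) = 4/(-9 + (2 + 1183)) = 4/(-9 + 1185) = 4/1176 = 4*(1/1176) = 1/294 ≈ 0.0034014)
Y = 1/294 ≈ 0.0034014
G(-27, 124) - Y = 1 - 1*1/294 = 1 - 1/294 = 293/294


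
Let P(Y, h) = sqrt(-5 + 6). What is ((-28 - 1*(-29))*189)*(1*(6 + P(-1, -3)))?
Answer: 1323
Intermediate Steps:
P(Y, h) = 1 (P(Y, h) = sqrt(1) = 1)
((-28 - 1*(-29))*189)*(1*(6 + P(-1, -3))) = ((-28 - 1*(-29))*189)*(1*(6 + 1)) = ((-28 + 29)*189)*(1*7) = (1*189)*7 = 189*7 = 1323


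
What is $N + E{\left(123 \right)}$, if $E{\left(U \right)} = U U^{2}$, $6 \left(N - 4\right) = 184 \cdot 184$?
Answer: $\frac{5599541}{3} \approx 1.8665 \cdot 10^{6}$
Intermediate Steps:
$N = \frac{16940}{3}$ ($N = 4 + \frac{184 \cdot 184}{6} = 4 + \frac{1}{6} \cdot 33856 = 4 + \frac{16928}{3} = \frac{16940}{3} \approx 5646.7$)
$E{\left(U \right)} = U^{3}$
$N + E{\left(123 \right)} = \frac{16940}{3} + 123^{3} = \frac{16940}{3} + 1860867 = \frac{5599541}{3}$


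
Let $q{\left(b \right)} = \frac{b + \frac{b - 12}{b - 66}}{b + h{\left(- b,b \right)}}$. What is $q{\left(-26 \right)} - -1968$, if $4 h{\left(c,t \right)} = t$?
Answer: $\frac{2943337}{1495} \approx 1968.8$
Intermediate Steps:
$h{\left(c,t \right)} = \frac{t}{4}$
$q{\left(b \right)} = \frac{4 \left(b + \frac{-12 + b}{-66 + b}\right)}{5 b}$ ($q{\left(b \right)} = \frac{b + \frac{b - 12}{b - 66}}{b + \frac{b}{4}} = \frac{b + \frac{-12 + b}{-66 + b}}{\frac{5}{4} b} = \left(b + \frac{-12 + b}{-66 + b}\right) \frac{4}{5 b} = \frac{4 \left(b + \frac{-12 + b}{-66 + b}\right)}{5 b}$)
$q{\left(-26 \right)} - -1968 = \frac{4 \left(-12 + \left(-26\right)^{2} - -1690\right)}{5 \left(-26\right) \left(-66 - 26\right)} - -1968 = \frac{4}{5} \left(- \frac{1}{26}\right) \frac{1}{-92} \left(-12 + 676 + 1690\right) + 1968 = \frac{4}{5} \left(- \frac{1}{26}\right) \left(- \frac{1}{92}\right) 2354 + 1968 = \frac{1177}{1495} + 1968 = \frac{2943337}{1495}$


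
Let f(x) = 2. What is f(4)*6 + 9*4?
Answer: 48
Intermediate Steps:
f(4)*6 + 9*4 = 2*6 + 9*4 = 12 + 36 = 48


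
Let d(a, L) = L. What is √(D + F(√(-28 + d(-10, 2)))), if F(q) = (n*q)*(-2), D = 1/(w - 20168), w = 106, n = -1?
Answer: √(-20062 + 804967688*I*√26)/20062 ≈ 2.2581 + 2.2581*I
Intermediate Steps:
D = -1/20062 (D = 1/(106 - 20168) = 1/(-20062) = -1/20062 ≈ -4.9845e-5)
F(q) = 2*q (F(q) = -q*(-2) = 2*q)
√(D + F(√(-28 + d(-10, 2)))) = √(-1/20062 + 2*√(-28 + 2)) = √(-1/20062 + 2*√(-26)) = √(-1/20062 + 2*(I*√26)) = √(-1/20062 + 2*I*√26)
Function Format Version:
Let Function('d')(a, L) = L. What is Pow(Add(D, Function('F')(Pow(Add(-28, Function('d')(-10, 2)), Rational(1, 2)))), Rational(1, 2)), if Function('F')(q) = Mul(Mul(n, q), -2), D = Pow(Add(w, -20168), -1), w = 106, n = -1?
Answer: Mul(Rational(1, 20062), Pow(Add(-20062, Mul(804967688, I, Pow(26, Rational(1, 2)))), Rational(1, 2))) ≈ Add(2.2581, Mul(2.2581, I))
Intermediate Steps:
D = Rational(-1, 20062) (D = Pow(Add(106, -20168), -1) = Pow(-20062, -1) = Rational(-1, 20062) ≈ -4.9845e-5)
Function('F')(q) = Mul(2, q) (Function('F')(q) = Mul(Mul(-1, q), -2) = Mul(2, q))
Pow(Add(D, Function('F')(Pow(Add(-28, Function('d')(-10, 2)), Rational(1, 2)))), Rational(1, 2)) = Pow(Add(Rational(-1, 20062), Mul(2, Pow(Add(-28, 2), Rational(1, 2)))), Rational(1, 2)) = Pow(Add(Rational(-1, 20062), Mul(2, Pow(-26, Rational(1, 2)))), Rational(1, 2)) = Pow(Add(Rational(-1, 20062), Mul(2, Mul(I, Pow(26, Rational(1, 2))))), Rational(1, 2)) = Pow(Add(Rational(-1, 20062), Mul(2, I, Pow(26, Rational(1, 2)))), Rational(1, 2))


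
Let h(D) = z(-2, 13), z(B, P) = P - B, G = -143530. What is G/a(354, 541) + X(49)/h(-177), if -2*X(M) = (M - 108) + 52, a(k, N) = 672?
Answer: -358433/1680 ≈ -213.35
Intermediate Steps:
h(D) = 15 (h(D) = 13 - 1*(-2) = 13 + 2 = 15)
X(M) = 28 - M/2 (X(M) = -((M - 108) + 52)/2 = -((-108 + M) + 52)/2 = -(-56 + M)/2 = 28 - M/2)
G/a(354, 541) + X(49)/h(-177) = -143530/672 + (28 - ½*49)/15 = -143530*1/672 + (28 - 49/2)*(1/15) = -71765/336 + (7/2)*(1/15) = -71765/336 + 7/30 = -358433/1680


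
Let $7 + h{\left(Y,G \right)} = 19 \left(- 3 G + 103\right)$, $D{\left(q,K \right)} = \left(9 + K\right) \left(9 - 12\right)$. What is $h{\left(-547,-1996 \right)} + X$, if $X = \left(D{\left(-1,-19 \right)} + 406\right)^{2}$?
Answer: $305818$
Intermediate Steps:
$D{\left(q,K \right)} = -27 - 3 K$ ($D{\left(q,K \right)} = \left(9 + K\right) \left(-3\right) = -27 - 3 K$)
$h{\left(Y,G \right)} = 1950 - 57 G$ ($h{\left(Y,G \right)} = -7 + 19 \left(- 3 G + 103\right) = -7 + 19 \left(103 - 3 G\right) = -7 - \left(-1957 + 57 G\right) = 1950 - 57 G$)
$X = 190096$ ($X = \left(\left(-27 - -57\right) + 406\right)^{2} = \left(\left(-27 + 57\right) + 406\right)^{2} = \left(30 + 406\right)^{2} = 436^{2} = 190096$)
$h{\left(-547,-1996 \right)} + X = \left(1950 - -113772\right) + 190096 = \left(1950 + 113772\right) + 190096 = 115722 + 190096 = 305818$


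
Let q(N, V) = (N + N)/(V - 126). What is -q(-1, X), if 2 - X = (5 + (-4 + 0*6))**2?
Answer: -2/125 ≈ -0.016000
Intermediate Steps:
X = 1 (X = 2 - (5 + (-4 + 0*6))**2 = 2 - (5 + (-4 + 0))**2 = 2 - (5 - 4)**2 = 2 - 1*1**2 = 2 - 1*1 = 2 - 1 = 1)
q(N, V) = 2*N/(-126 + V) (q(N, V) = (2*N)/(-126 + V) = 2*N/(-126 + V))
-q(-1, X) = -2*(-1)/(-126 + 1) = -2*(-1)/(-125) = -2*(-1)*(-1)/125 = -1*2/125 = -2/125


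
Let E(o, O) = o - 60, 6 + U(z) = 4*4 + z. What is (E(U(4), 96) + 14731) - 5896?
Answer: 8789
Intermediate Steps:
U(z) = 10 + z (U(z) = -6 + (4*4 + z) = -6 + (16 + z) = 10 + z)
E(o, O) = -60 + o
(E(U(4), 96) + 14731) - 5896 = ((-60 + (10 + 4)) + 14731) - 5896 = ((-60 + 14) + 14731) - 5896 = (-46 + 14731) - 5896 = 14685 - 5896 = 8789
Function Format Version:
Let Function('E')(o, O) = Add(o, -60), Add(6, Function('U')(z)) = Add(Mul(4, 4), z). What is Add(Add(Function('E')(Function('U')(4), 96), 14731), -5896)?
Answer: 8789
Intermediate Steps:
Function('U')(z) = Add(10, z) (Function('U')(z) = Add(-6, Add(Mul(4, 4), z)) = Add(-6, Add(16, z)) = Add(10, z))
Function('E')(o, O) = Add(-60, o)
Add(Add(Function('E')(Function('U')(4), 96), 14731), -5896) = Add(Add(Add(-60, Add(10, 4)), 14731), -5896) = Add(Add(Add(-60, 14), 14731), -5896) = Add(Add(-46, 14731), -5896) = Add(14685, -5896) = 8789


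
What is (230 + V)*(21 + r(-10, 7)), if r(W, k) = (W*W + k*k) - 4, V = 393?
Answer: 103418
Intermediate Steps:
r(W, k) = -4 + W² + k² (r(W, k) = (W² + k²) - 4 = -4 + W² + k²)
(230 + V)*(21 + r(-10, 7)) = (230 + 393)*(21 + (-4 + (-10)² + 7²)) = 623*(21 + (-4 + 100 + 49)) = 623*(21 + 145) = 623*166 = 103418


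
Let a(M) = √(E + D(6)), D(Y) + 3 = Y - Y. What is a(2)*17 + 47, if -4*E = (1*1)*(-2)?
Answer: 47 + 17*I*√10/2 ≈ 47.0 + 26.879*I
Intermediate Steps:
D(Y) = -3 (D(Y) = -3 + (Y - Y) = -3 + 0 = -3)
E = ½ (E = -1*1*(-2)/4 = -(-2)/4 = -¼*(-2) = ½ ≈ 0.50000)
a(M) = I*√10/2 (a(M) = √(½ - 3) = √(-5/2) = I*√10/2)
a(2)*17 + 47 = (I*√10/2)*17 + 47 = 17*I*√10/2 + 47 = 47 + 17*I*√10/2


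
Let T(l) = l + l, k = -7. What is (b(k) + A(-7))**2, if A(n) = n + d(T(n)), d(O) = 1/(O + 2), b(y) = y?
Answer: 28561/144 ≈ 198.34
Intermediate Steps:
T(l) = 2*l
d(O) = 1/(2 + O)
A(n) = n + 1/(2 + 2*n)
(b(k) + A(-7))**2 = (-7 + (1/2 - 7*(1 - 7))/(1 - 7))**2 = (-7 + (1/2 - 7*(-6))/(-6))**2 = (-7 - (1/2 + 42)/6)**2 = (-7 - 1/6*85/2)**2 = (-7 - 85/12)**2 = (-169/12)**2 = 28561/144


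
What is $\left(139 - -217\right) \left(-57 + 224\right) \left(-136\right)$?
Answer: $-8085472$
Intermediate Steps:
$\left(139 - -217\right) \left(-57 + 224\right) \left(-136\right) = \left(139 + 217\right) 167 \left(-136\right) = 356 \cdot 167 \left(-136\right) = 59452 \left(-136\right) = -8085472$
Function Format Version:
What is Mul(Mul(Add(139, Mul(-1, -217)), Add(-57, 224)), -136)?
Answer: -8085472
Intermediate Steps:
Mul(Mul(Add(139, Mul(-1, -217)), Add(-57, 224)), -136) = Mul(Mul(Add(139, 217), 167), -136) = Mul(Mul(356, 167), -136) = Mul(59452, -136) = -8085472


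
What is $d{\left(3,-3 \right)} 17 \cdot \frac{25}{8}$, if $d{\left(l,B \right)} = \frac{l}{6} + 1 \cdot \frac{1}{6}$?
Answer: $\frac{425}{12} \approx 35.417$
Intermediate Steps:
$d{\left(l,B \right)} = \frac{1}{6} + \frac{l}{6}$ ($d{\left(l,B \right)} = l \frac{1}{6} + 1 \cdot \frac{1}{6} = \frac{l}{6} + \frac{1}{6} = \frac{1}{6} + \frac{l}{6}$)
$d{\left(3,-3 \right)} 17 \cdot \frac{25}{8} = \left(\frac{1}{6} + \frac{1}{6} \cdot 3\right) 17 \cdot \frac{25}{8} = \left(\frac{1}{6} + \frac{1}{2}\right) 17 \cdot 25 \cdot \frac{1}{8} = \frac{2}{3} \cdot 17 \cdot \frac{25}{8} = \frac{34}{3} \cdot \frac{25}{8} = \frac{425}{12}$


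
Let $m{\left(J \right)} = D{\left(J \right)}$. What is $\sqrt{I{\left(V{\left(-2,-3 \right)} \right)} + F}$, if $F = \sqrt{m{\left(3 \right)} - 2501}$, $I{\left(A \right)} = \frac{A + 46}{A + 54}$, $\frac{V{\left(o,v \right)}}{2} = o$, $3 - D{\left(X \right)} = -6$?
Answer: $\frac{\sqrt{21 + 50 i \sqrt{623}}}{5} \approx 5.0382 + 4.9541 i$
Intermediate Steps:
$D{\left(X \right)} = 9$ ($D{\left(X \right)} = 3 - -6 = 3 + 6 = 9$)
$m{\left(J \right)} = 9$
$V{\left(o,v \right)} = 2 o$
$I{\left(A \right)} = \frac{46 + A}{54 + A}$
$F = 2 i \sqrt{623}$ ($F = \sqrt{9 - 2501} = \sqrt{-2492} = 2 i \sqrt{623} \approx 49.92 i$)
$\sqrt{I{\left(V{\left(-2,-3 \right)} \right)} + F} = \sqrt{\frac{46 + 2 \left(-2\right)}{54 + 2 \left(-2\right)} + 2 i \sqrt{623}} = \sqrt{\frac{46 - 4}{54 - 4} + 2 i \sqrt{623}} = \sqrt{\frac{1}{50} \cdot 42 + 2 i \sqrt{623}} = \sqrt{\frac{21}{25} + 2 i \sqrt{623}}$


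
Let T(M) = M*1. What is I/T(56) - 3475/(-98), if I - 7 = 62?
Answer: 14383/392 ≈ 36.691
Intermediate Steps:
T(M) = M
I = 69 (I = 7 + 62 = 69)
I/T(56) - 3475/(-98) = 69/56 - 3475/(-98) = 69*(1/56) - 3475*(-1/98) = 69/56 + 3475/98 = 14383/392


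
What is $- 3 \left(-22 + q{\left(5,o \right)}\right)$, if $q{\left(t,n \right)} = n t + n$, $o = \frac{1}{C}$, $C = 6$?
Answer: $63$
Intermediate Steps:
$o = \frac{1}{6} \approx 0.16667$
$q{\left(t,n \right)} = n + n t$
$- 3 \left(-22 + q{\left(5,o \right)}\right) = - 3 \left(-22 + \frac{1 + 5}{6}\right) = - 3 \left(-22 + \frac{1}{6} \cdot 6\right) = - 3 \left(-22 + 1\right) = \left(-3\right) \left(-21\right) = 63$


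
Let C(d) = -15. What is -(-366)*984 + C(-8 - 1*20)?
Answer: 360129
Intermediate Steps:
-(-366)*984 + C(-8 - 1*20) = -(-366)*984 - 15 = -366*(-984) - 15 = 360144 - 15 = 360129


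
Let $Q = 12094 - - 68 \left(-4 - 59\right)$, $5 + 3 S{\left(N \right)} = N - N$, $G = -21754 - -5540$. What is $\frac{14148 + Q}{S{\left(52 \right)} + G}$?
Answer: $- \frac{65874}{48647} \approx -1.3541$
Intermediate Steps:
$G = -16214$ ($G = -21754 + 5540 = -16214$)
$S{\left(N \right)} = - \frac{5}{3}$ ($S{\left(N \right)} = - \frac{5}{3} + \frac{N - N}{3} = - \frac{5}{3} + \frac{1}{3} \cdot 0 = - \frac{5}{3} + 0 = - \frac{5}{3}$)
$Q = 7810$ ($Q = 12094 - \left(-68\right) \left(-63\right) = 12094 - 4284 = 7810$)
$\frac{14148 + Q}{S{\left(52 \right)} + G} = \frac{14148 + 7810}{- \frac{5}{3} - 16214} = \frac{21958}{- \frac{48647}{3}} = 21958 \left(- \frac{3}{48647}\right) = - \frac{65874}{48647}$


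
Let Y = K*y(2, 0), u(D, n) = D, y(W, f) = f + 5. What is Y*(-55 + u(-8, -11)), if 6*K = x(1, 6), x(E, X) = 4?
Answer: -210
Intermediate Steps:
y(W, f) = 5 + f
K = 2/3 (K = (1/6)*4 = 2/3 ≈ 0.66667)
Y = 10/3 (Y = 2*(5 + 0)/3 = (2/3)*5 = 10/3 ≈ 3.3333)
Y*(-55 + u(-8, -11)) = 10*(-55 - 8)/3 = (10/3)*(-63) = -210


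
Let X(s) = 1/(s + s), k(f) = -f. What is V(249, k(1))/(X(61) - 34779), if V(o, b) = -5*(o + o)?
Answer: 303780/4243037 ≈ 0.071595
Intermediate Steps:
V(o, b) = -10*o
X(s) = 1/(2*s)
V(249, k(1))/(X(61) - 34779) = (-10*249)/((1/2)/61 - 34779) = -2490/((1/2)*(1/61) - 34779) = -2490/(1/122 - 34779) = -2490/(-4243037/122) = -2490*(-122/4243037) = 303780/4243037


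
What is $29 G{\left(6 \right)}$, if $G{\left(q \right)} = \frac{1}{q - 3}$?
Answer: $\frac{29}{3} \approx 9.6667$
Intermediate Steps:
$G{\left(q \right)} = \frac{1}{-3 + q}$
$29 G{\left(6 \right)} = \frac{29}{-3 + 6} = \frac{29}{3}$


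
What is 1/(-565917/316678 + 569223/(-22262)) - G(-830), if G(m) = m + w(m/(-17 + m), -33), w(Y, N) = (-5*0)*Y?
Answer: 40016447959051/48214711362 ≈ 829.96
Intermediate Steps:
w(Y, N) = 0 (w(Y, N) = 0*Y = 0)
G(m) = m (G(m) = m + 0 = m)
1/(-565917/316678 + 569223/(-22262)) - G(-830) = 1/(-565917/316678 + 569223/(-22262)) - 1*(-830) = 1/(-565917*1/316678 + 569223*(-1/22262)) + 830 = 1/(-565917/316678 - 569223/22262) + 830 = 1/(-48214711362/1762471409) + 830 = -1762471409/48214711362 + 830 = 40016447959051/48214711362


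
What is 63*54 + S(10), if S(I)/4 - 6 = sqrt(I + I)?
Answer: 3426 + 8*sqrt(5) ≈ 3443.9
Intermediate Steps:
S(I) = 24 + 4*sqrt(2)*sqrt(I) (S(I) = 24 + 4*sqrt(I + I) = 24 + 4*sqrt(2*I) = 24 + 4*(sqrt(2)*sqrt(I)) = 24 + 4*sqrt(2)*sqrt(I))
63*54 + S(10) = 63*54 + (24 + 4*sqrt(2)*sqrt(10)) = 3402 + (24 + 8*sqrt(5)) = 3426 + 8*sqrt(5)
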